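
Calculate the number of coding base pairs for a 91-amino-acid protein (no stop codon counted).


Each amino acid = 1 codon = 3 bp
bp = 91 * 3 = 273 bp

273 bp


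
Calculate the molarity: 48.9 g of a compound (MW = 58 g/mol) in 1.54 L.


C = (mass / MW) / volume
C = (48.9 / 58) / 1.54
C = 0.5475 M

0.5475 M


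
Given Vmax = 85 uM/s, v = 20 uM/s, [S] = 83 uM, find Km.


Km = [S] * (Vmax - v) / v
Km = 83 * (85 - 20) / 20
Km = 269.75 uM

269.75 uM


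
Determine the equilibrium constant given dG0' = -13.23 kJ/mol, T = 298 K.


Keq = exp(-dG0 * 1000 / (R * T))
Keq = exp(-(-13.23) * 1000 / (8.314 * 298))
Keq = 208.493

208.493


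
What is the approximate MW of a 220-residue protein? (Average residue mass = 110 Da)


MW = n_residues * 110 Da
MW = 220 * 110
MW = 24200 Da

24200 Da


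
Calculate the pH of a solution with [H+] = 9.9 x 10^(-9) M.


pH = -log10([H+])
pH = -log10(9.9 x 10^(-9))
pH = 8.0044

8.0044


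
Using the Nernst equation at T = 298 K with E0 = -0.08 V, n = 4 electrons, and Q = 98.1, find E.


E = E0 - (RT/nF) * ln(Q)
E = -0.08 - (8.314 * 298 / (4 * 96485)) * ln(98.1)
E = -0.1094 V

-0.1094 V


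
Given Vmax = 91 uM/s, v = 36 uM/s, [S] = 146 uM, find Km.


Km = [S] * (Vmax - v) / v
Km = 146 * (91 - 36) / 36
Km = 223.0556 uM

223.0556 uM


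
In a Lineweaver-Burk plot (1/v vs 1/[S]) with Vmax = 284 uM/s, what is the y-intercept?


y-intercept = 1/Vmax
= 1/284
= 0.0035 s/uM

0.0035 s/uM


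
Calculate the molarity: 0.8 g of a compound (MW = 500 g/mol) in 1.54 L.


C = (mass / MW) / volume
C = (0.8 / 500) / 1.54
C = 0.001 M

0.001 M


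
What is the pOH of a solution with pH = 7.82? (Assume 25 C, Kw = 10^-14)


pOH = 14 - pH
pOH = 14 - 7.82
pOH = 6.18

6.18


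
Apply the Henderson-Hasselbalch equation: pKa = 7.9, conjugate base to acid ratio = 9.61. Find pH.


pH = pKa + log10([A-]/[HA])
pH = 7.9 + log10(9.61)
pH = 8.8827

8.8827


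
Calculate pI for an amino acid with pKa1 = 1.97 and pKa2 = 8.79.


pI = (pKa1 + pKa2) / 2
pI = (1.97 + 8.79) / 2
pI = 5.38

5.38


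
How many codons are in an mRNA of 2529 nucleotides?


codons = nucleotides / 3
codons = 2529 / 3 = 843

843


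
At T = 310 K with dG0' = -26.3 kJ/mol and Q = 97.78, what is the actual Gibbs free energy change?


dG = dG0' + RT * ln(Q) / 1000
dG = -26.3 + 8.314 * 310 * ln(97.78) / 1000
dG = -14.4888 kJ/mol

-14.4888 kJ/mol


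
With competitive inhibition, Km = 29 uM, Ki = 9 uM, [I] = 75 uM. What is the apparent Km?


Km_app = Km * (1 + [I]/Ki)
Km_app = 29 * (1 + 75/9)
Km_app = 270.6667 uM

270.6667 uM


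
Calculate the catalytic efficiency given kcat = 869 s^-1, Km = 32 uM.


Catalytic efficiency = kcat / Km
= 869 / 32
= 27.1562 uM^-1*s^-1

27.1562 uM^-1*s^-1


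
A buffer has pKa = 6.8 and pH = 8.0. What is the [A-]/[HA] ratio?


[A-]/[HA] = 10^(pH - pKa)
= 10^(8.0 - 6.8)
= 15.8489

15.8489


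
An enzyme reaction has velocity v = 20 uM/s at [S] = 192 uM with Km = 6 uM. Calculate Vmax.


Vmax = v * (Km + [S]) / [S]
Vmax = 20 * (6 + 192) / 192
Vmax = 20.625 uM/s

20.625 uM/s


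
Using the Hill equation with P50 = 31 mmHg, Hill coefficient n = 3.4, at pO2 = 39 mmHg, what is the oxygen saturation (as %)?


Y = pO2^n / (P50^n + pO2^n)
Y = 39^3.4 / (31^3.4 + 39^3.4)
Y = 68.58%

68.58%


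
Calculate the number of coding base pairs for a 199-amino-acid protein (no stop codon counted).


Each amino acid = 1 codon = 3 bp
bp = 199 * 3 = 597 bp

597 bp


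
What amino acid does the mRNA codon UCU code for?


Standard genetic code lookup.
Codon UCU -> Ser

Ser


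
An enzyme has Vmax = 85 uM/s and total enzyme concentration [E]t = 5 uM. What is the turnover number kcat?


kcat = Vmax / [E]t
kcat = 85 / 5
kcat = 17.0 s^-1

17.0 s^-1


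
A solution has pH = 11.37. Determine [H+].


[H+] = 10^(-pH)
[H+] = 10^(-11.37)
[H+] = 4.266e-12 M

4.266e-12 M


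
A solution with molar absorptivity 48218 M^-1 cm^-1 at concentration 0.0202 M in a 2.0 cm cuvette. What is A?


A = epsilon * c * l
A = 48218 * 0.0202 * 2.0
A = 1948.0072

1948.0072


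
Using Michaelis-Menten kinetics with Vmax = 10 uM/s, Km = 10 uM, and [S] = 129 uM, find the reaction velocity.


v = Vmax * [S] / (Km + [S])
v = 10 * 129 / (10 + 129)
v = 9.2806 uM/s

9.2806 uM/s


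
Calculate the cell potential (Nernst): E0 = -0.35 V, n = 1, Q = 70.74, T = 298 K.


E = E0 - (RT/nF) * ln(Q)
E = -0.35 - (8.314 * 298 / (1 * 96485)) * ln(70.74)
E = -0.4594 V

-0.4594 V


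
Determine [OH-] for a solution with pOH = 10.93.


[OH-] = 10^(-pOH)
[OH-] = 10^(-10.93)
[OH-] = 1.175e-11 M

1.175e-11 M


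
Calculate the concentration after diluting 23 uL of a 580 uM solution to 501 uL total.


C2 = C1 * V1 / V2
C2 = 580 * 23 / 501
C2 = 26.6267 uM

26.6267 uM


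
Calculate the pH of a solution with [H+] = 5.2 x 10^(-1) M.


pH = -log10([H+])
pH = -log10(5.2 x 10^(-1))
pH = 0.284

0.284


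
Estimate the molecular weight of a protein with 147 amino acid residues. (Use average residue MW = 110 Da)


MW = n_residues * 110 Da
MW = 147 * 110
MW = 16170 Da

16170 Da


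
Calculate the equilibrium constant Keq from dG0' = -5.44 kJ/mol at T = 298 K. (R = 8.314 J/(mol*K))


Keq = exp(-dG0 * 1000 / (R * T))
Keq = exp(-(-5.44) * 1000 / (8.314 * 298))
Keq = 8.9863

8.9863


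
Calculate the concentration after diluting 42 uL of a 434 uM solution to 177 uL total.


C2 = C1 * V1 / V2
C2 = 434 * 42 / 177
C2 = 102.9831 uM

102.9831 uM


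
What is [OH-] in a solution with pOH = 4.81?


[OH-] = 10^(-pOH)
[OH-] = 10^(-4.81)
[OH-] = 1.549e-05 M

1.549e-05 M


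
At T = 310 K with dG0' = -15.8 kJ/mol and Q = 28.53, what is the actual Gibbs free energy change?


dG = dG0' + RT * ln(Q) / 1000
dG = -15.8 + 8.314 * 310 * ln(28.53) / 1000
dG = -7.1634 kJ/mol

-7.1634 kJ/mol


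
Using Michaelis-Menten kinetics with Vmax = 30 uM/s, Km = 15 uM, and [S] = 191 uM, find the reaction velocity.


v = Vmax * [S] / (Km + [S])
v = 30 * 191 / (15 + 191)
v = 27.8155 uM/s

27.8155 uM/s


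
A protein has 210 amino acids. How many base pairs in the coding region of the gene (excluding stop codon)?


Each amino acid = 1 codon = 3 bp
bp = 210 * 3 = 630 bp

630 bp


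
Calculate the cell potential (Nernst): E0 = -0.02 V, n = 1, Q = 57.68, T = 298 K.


E = E0 - (RT/nF) * ln(Q)
E = -0.02 - (8.314 * 298 / (1 * 96485)) * ln(57.68)
E = -0.1241 V

-0.1241 V


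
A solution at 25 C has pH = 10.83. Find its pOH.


pOH = 14 - pH
pOH = 14 - 10.83
pOH = 3.17

3.17


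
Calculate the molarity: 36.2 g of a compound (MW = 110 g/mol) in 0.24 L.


C = (mass / MW) / volume
C = (36.2 / 110) / 0.24
C = 1.3712 M

1.3712 M


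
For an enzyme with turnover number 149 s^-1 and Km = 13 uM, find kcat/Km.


Catalytic efficiency = kcat / Km
= 149 / 13
= 11.4615 uM^-1*s^-1

11.4615 uM^-1*s^-1


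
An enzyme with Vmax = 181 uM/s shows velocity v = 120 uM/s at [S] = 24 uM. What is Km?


Km = [S] * (Vmax - v) / v
Km = 24 * (181 - 120) / 120
Km = 12.2 uM

12.2 uM


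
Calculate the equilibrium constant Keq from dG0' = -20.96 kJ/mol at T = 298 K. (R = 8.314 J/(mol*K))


Keq = exp(-dG0 * 1000 / (R * T))
Keq = exp(-(-20.96) * 1000 / (8.314 * 298))
Keq = 4721.5642

4721.5642


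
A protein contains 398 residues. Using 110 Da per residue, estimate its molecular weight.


MW = n_residues * 110 Da
MW = 398 * 110
MW = 43780 Da

43780 Da


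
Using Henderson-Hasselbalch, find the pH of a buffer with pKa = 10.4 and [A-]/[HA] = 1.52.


pH = pKa + log10([A-]/[HA])
pH = 10.4 + log10(1.52)
pH = 10.5818

10.5818


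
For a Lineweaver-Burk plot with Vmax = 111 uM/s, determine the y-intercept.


y-intercept = 1/Vmax
= 1/111
= 0.009 s/uM

0.009 s/uM


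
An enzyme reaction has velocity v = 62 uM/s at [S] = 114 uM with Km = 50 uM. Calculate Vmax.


Vmax = v * (Km + [S]) / [S]
Vmax = 62 * (50 + 114) / 114
Vmax = 89.193 uM/s

89.193 uM/s


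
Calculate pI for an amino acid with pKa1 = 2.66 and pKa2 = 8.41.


pI = (pKa1 + pKa2) / 2
pI = (2.66 + 8.41) / 2
pI = 5.535

5.535


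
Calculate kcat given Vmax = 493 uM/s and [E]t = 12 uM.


kcat = Vmax / [E]t
kcat = 493 / 12
kcat = 41.0833 s^-1

41.0833 s^-1


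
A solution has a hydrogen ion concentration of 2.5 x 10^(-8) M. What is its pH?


pH = -log10([H+])
pH = -log10(2.5 x 10^(-8))
pH = 7.6021

7.6021


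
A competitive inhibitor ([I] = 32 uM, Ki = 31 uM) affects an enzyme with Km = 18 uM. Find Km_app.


Km_app = Km * (1 + [I]/Ki)
Km_app = 18 * (1 + 32/31)
Km_app = 36.5806 uM

36.5806 uM


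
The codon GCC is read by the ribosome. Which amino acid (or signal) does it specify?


Standard genetic code lookup.
Codon GCC -> Ala

Ala


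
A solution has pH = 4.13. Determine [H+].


[H+] = 10^(-pH)
[H+] = 10^(-4.13)
[H+] = 7.413e-05 M

7.413e-05 M


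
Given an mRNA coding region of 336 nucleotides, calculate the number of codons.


codons = nucleotides / 3
codons = 336 / 3 = 112

112


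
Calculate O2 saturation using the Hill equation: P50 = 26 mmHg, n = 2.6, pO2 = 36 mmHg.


Y = pO2^n / (P50^n + pO2^n)
Y = 36^2.6 / (26^2.6 + 36^2.6)
Y = 69.97%

69.97%


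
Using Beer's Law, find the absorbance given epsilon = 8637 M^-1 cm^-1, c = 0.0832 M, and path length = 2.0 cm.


A = epsilon * c * l
A = 8637 * 0.0832 * 2.0
A = 1437.1968

1437.1968


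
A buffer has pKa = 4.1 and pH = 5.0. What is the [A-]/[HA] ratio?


[A-]/[HA] = 10^(pH - pKa)
= 10^(5.0 - 4.1)
= 7.9433

7.9433


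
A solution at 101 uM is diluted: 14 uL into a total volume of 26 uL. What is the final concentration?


C2 = C1 * V1 / V2
C2 = 101 * 14 / 26
C2 = 54.3846 uM

54.3846 uM


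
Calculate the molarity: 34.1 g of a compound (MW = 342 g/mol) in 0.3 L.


C = (mass / MW) / volume
C = (34.1 / 342) / 0.3
C = 0.3324 M

0.3324 M


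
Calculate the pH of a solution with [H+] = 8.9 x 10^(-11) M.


pH = -log10([H+])
pH = -log10(8.9 x 10^(-11))
pH = 10.0506

10.0506


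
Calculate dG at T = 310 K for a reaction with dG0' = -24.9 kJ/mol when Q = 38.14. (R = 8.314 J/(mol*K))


dG = dG0' + RT * ln(Q) / 1000
dG = -24.9 + 8.314 * 310 * ln(38.14) / 1000
dG = -15.5152 kJ/mol

-15.5152 kJ/mol


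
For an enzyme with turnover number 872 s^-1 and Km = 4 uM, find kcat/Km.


Catalytic efficiency = kcat / Km
= 872 / 4
= 218.0 uM^-1*s^-1

218.0 uM^-1*s^-1


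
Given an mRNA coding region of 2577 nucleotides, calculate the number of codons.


codons = nucleotides / 3
codons = 2577 / 3 = 859

859


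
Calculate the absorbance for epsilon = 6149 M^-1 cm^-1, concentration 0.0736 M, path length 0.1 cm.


A = epsilon * c * l
A = 6149 * 0.0736 * 0.1
A = 45.2566

45.2566


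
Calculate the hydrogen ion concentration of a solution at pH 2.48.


[H+] = 10^(-pH)
[H+] = 10^(-2.48)
[H+] = 0.0033 M

0.0033 M


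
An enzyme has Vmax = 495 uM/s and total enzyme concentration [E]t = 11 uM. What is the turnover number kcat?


kcat = Vmax / [E]t
kcat = 495 / 11
kcat = 45.0 s^-1

45.0 s^-1


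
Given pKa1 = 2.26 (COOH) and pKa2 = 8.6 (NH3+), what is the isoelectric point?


pI = (pKa1 + pKa2) / 2
pI = (2.26 + 8.6) / 2
pI = 5.43

5.43


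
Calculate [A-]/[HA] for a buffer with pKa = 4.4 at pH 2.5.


[A-]/[HA] = 10^(pH - pKa)
= 10^(2.5 - 4.4)
= 0.0126

0.0126


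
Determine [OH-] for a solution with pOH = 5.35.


[OH-] = 10^(-pOH)
[OH-] = 10^(-5.35)
[OH-] = 4.467e-06 M

4.467e-06 M


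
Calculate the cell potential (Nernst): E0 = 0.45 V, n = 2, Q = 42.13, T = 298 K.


E = E0 - (RT/nF) * ln(Q)
E = 0.45 - (8.314 * 298 / (2 * 96485)) * ln(42.13)
E = 0.402 V

0.402 V


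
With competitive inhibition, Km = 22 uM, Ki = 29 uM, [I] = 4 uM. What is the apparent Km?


Km_app = Km * (1 + [I]/Ki)
Km_app = 22 * (1 + 4/29)
Km_app = 25.0345 uM

25.0345 uM


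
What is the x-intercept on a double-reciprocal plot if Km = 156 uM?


x-intercept = -1/Km
= -1/156
= -0.0064 1/uM

-0.0064 1/uM


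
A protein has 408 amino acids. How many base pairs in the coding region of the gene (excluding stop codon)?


Each amino acid = 1 codon = 3 bp
bp = 408 * 3 = 1224 bp

1224 bp


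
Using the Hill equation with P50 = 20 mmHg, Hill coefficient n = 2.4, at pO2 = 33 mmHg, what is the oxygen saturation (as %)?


Y = pO2^n / (P50^n + pO2^n)
Y = 33^2.4 / (20^2.4 + 33^2.4)
Y = 76.89%

76.89%


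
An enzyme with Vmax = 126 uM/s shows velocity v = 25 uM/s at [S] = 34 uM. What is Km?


Km = [S] * (Vmax - v) / v
Km = 34 * (126 - 25) / 25
Km = 137.36 uM

137.36 uM


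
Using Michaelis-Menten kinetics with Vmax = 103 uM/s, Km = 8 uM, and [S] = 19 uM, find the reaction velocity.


v = Vmax * [S] / (Km + [S])
v = 103 * 19 / (8 + 19)
v = 72.4815 uM/s

72.4815 uM/s


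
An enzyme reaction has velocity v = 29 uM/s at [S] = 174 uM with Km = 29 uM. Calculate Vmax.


Vmax = v * (Km + [S]) / [S]
Vmax = 29 * (29 + 174) / 174
Vmax = 33.8333 uM/s

33.8333 uM/s


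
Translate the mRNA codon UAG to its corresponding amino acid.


Standard genetic code lookup.
Codon UAG -> Stop

Stop


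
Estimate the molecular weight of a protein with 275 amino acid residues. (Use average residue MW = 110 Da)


MW = n_residues * 110 Da
MW = 275 * 110
MW = 30250 Da

30250 Da


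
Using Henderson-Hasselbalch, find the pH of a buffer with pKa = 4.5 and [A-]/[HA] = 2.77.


pH = pKa + log10([A-]/[HA])
pH = 4.5 + log10(2.77)
pH = 4.9425

4.9425


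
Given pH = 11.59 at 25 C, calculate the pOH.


pOH = 14 - pH
pOH = 14 - 11.59
pOH = 2.41

2.41


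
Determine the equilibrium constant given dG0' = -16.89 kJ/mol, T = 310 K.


Keq = exp(-dG0 * 1000 / (R * T))
Keq = exp(-(-16.89) * 1000 / (8.314 * 310))
Keq = 701.5331

701.5331


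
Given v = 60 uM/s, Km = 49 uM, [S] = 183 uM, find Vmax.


Vmax = v * (Km + [S]) / [S]
Vmax = 60 * (49 + 183) / 183
Vmax = 76.0656 uM/s

76.0656 uM/s


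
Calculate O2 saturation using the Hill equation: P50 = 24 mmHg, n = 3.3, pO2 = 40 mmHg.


Y = pO2^n / (P50^n + pO2^n)
Y = 40^3.3 / (24^3.3 + 40^3.3)
Y = 84.37%

84.37%


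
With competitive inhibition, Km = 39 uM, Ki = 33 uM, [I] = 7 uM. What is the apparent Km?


Km_app = Km * (1 + [I]/Ki)
Km_app = 39 * (1 + 7/33)
Km_app = 47.2727 uM

47.2727 uM


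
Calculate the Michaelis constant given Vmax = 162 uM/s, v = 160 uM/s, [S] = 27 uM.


Km = [S] * (Vmax - v) / v
Km = 27 * (162 - 160) / 160
Km = 0.3375 uM

0.3375 uM


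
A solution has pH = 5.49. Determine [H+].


[H+] = 10^(-pH)
[H+] = 10^(-5.49)
[H+] = 3.236e-06 M

3.236e-06 M


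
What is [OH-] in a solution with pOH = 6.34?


[OH-] = 10^(-pOH)
[OH-] = 10^(-6.34)
[OH-] = 4.571e-07 M

4.571e-07 M


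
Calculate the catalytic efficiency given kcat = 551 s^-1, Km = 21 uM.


Catalytic efficiency = kcat / Km
= 551 / 21
= 26.2381 uM^-1*s^-1

26.2381 uM^-1*s^-1


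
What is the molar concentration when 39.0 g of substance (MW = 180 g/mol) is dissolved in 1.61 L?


C = (mass / MW) / volume
C = (39.0 / 180) / 1.61
C = 0.1346 M

0.1346 M


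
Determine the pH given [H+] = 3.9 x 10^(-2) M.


pH = -log10([H+])
pH = -log10(3.9 x 10^(-2))
pH = 1.4089

1.4089


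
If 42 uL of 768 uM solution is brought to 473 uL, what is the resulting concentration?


C2 = C1 * V1 / V2
C2 = 768 * 42 / 473
C2 = 68.1945 uM

68.1945 uM


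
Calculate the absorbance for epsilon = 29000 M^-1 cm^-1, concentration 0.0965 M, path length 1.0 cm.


A = epsilon * c * l
A = 29000 * 0.0965 * 1.0
A = 2798.5

2798.5


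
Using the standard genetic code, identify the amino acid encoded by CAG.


Standard genetic code lookup.
Codon CAG -> Gln

Gln


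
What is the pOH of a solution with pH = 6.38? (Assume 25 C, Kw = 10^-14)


pOH = 14 - pH
pOH = 14 - 6.38
pOH = 7.62

7.62


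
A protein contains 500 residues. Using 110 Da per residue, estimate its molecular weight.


MW = n_residues * 110 Da
MW = 500 * 110
MW = 55000 Da

55000 Da


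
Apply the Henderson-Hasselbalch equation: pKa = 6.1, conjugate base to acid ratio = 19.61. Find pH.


pH = pKa + log10([A-]/[HA])
pH = 6.1 + log10(19.61)
pH = 7.3925

7.3925


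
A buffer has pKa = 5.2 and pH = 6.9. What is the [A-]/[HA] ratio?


[A-]/[HA] = 10^(pH - pKa)
= 10^(6.9 - 5.2)
= 50.1187

50.1187


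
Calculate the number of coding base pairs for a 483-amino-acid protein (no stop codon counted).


Each amino acid = 1 codon = 3 bp
bp = 483 * 3 = 1449 bp

1449 bp


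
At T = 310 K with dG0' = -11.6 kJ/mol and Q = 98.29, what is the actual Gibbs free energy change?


dG = dG0' + RT * ln(Q) / 1000
dG = -11.6 + 8.314 * 310 * ln(98.29) / 1000
dG = 0.2246 kJ/mol

0.2246 kJ/mol


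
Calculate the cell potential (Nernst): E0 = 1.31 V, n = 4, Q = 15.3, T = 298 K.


E = E0 - (RT/nF) * ln(Q)
E = 1.31 - (8.314 * 298 / (4 * 96485)) * ln(15.3)
E = 1.2925 V

1.2925 V


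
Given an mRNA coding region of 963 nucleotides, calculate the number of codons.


codons = nucleotides / 3
codons = 963 / 3 = 321

321


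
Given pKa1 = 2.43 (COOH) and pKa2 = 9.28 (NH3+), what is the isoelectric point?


pI = (pKa1 + pKa2) / 2
pI = (2.43 + 9.28) / 2
pI = 5.855

5.855


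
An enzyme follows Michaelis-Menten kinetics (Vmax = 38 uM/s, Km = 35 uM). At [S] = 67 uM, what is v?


v = Vmax * [S] / (Km + [S])
v = 38 * 67 / (35 + 67)
v = 24.9608 uM/s

24.9608 uM/s


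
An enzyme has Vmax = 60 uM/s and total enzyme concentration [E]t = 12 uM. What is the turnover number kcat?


kcat = Vmax / [E]t
kcat = 60 / 12
kcat = 5.0 s^-1

5.0 s^-1


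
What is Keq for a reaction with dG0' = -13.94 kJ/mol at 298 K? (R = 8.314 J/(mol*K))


Keq = exp(-dG0 * 1000 / (R * T))
Keq = exp(-(-13.94) * 1000 / (8.314 * 298))
Keq = 277.6819

277.6819


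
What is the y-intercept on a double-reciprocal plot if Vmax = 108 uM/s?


y-intercept = 1/Vmax
= 1/108
= 0.0093 s/uM

0.0093 s/uM


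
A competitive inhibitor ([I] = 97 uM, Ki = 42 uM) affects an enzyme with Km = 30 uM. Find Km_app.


Km_app = Km * (1 + [I]/Ki)
Km_app = 30 * (1 + 97/42)
Km_app = 99.2857 uM

99.2857 uM


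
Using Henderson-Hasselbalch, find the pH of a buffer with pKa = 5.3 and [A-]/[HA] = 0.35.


pH = pKa + log10([A-]/[HA])
pH = 5.3 + log10(0.35)
pH = 4.8441

4.8441


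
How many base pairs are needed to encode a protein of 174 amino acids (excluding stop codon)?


Each amino acid = 1 codon = 3 bp
bp = 174 * 3 = 522 bp

522 bp


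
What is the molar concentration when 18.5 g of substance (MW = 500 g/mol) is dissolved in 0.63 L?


C = (mass / MW) / volume
C = (18.5 / 500) / 0.63
C = 0.0587 M

0.0587 M


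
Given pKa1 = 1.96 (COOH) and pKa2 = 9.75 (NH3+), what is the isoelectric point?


pI = (pKa1 + pKa2) / 2
pI = (1.96 + 9.75) / 2
pI = 5.855

5.855


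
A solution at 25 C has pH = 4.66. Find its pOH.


pOH = 14 - pH
pOH = 14 - 4.66
pOH = 9.34

9.34


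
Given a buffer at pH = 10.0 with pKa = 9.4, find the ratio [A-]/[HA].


[A-]/[HA] = 10^(pH - pKa)
= 10^(10.0 - 9.4)
= 3.9811

3.9811


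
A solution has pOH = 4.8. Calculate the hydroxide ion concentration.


[OH-] = 10^(-pOH)
[OH-] = 10^(-4.8)
[OH-] = 1.585e-05 M

1.585e-05 M


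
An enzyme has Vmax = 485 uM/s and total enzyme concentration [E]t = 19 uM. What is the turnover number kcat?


kcat = Vmax / [E]t
kcat = 485 / 19
kcat = 25.5263 s^-1

25.5263 s^-1


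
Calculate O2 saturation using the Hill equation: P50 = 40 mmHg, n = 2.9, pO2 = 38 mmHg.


Y = pO2^n / (P50^n + pO2^n)
Y = 38^2.9 / (40^2.9 + 38^2.9)
Y = 46.29%

46.29%


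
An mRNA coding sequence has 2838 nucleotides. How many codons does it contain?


codons = nucleotides / 3
codons = 2838 / 3 = 946

946


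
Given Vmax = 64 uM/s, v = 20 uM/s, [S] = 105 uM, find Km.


Km = [S] * (Vmax - v) / v
Km = 105 * (64 - 20) / 20
Km = 231.0 uM

231.0 uM


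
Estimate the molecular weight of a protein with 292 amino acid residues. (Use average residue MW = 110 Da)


MW = n_residues * 110 Da
MW = 292 * 110
MW = 32120 Da

32120 Da


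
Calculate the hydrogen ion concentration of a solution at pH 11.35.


[H+] = 10^(-pH)
[H+] = 10^(-11.35)
[H+] = 4.467e-12 M

4.467e-12 M


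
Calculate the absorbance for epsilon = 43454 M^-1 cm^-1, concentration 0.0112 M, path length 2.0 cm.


A = epsilon * c * l
A = 43454 * 0.0112 * 2.0
A = 973.3696

973.3696


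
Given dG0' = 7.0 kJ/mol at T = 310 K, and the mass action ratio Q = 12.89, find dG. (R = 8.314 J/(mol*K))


dG = dG0' + RT * ln(Q) / 1000
dG = 7.0 + 8.314 * 310 * ln(12.89) / 1000
dG = 13.5888 kJ/mol

13.5888 kJ/mol


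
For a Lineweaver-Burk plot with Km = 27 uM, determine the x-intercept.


x-intercept = -1/Km
= -1/27
= -0.037 1/uM

-0.037 1/uM


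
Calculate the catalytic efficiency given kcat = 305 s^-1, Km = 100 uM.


Catalytic efficiency = kcat / Km
= 305 / 100
= 3.05 uM^-1*s^-1

3.05 uM^-1*s^-1


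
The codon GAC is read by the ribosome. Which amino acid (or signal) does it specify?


Standard genetic code lookup.
Codon GAC -> Asp

Asp


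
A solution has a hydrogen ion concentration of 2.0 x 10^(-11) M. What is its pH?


pH = -log10([H+])
pH = -log10(2.0 x 10^(-11))
pH = 10.699

10.699


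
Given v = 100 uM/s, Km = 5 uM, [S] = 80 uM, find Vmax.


Vmax = v * (Km + [S]) / [S]
Vmax = 100 * (5 + 80) / 80
Vmax = 106.25 uM/s

106.25 uM/s


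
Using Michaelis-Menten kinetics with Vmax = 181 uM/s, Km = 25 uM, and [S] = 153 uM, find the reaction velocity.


v = Vmax * [S] / (Km + [S])
v = 181 * 153 / (25 + 153)
v = 155.5787 uM/s

155.5787 uM/s


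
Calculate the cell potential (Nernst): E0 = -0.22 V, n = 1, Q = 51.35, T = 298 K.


E = E0 - (RT/nF) * ln(Q)
E = -0.22 - (8.314 * 298 / (1 * 96485)) * ln(51.35)
E = -0.3211 V

-0.3211 V


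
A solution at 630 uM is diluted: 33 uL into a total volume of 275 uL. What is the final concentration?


C2 = C1 * V1 / V2
C2 = 630 * 33 / 275
C2 = 75.6 uM

75.6 uM


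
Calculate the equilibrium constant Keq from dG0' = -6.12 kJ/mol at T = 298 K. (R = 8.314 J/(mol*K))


Keq = exp(-dG0 * 1000 / (R * T))
Keq = exp(-(-6.12) * 1000 / (8.314 * 298))
Keq = 11.8243

11.8243


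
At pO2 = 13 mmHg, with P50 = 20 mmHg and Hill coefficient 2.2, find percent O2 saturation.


Y = pO2^n / (P50^n + pO2^n)
Y = 13^2.2 / (20^2.2 + 13^2.2)
Y = 27.93%

27.93%


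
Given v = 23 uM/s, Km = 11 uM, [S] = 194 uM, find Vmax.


Vmax = v * (Km + [S]) / [S]
Vmax = 23 * (11 + 194) / 194
Vmax = 24.3041 uM/s

24.3041 uM/s


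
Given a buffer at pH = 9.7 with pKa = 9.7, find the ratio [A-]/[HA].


[A-]/[HA] = 10^(pH - pKa)
= 10^(9.7 - 9.7)
= 1.0

1.0


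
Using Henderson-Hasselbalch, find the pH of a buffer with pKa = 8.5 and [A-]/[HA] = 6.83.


pH = pKa + log10([A-]/[HA])
pH = 8.5 + log10(6.83)
pH = 9.3344

9.3344


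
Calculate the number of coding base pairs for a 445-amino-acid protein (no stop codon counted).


Each amino acid = 1 codon = 3 bp
bp = 445 * 3 = 1335 bp

1335 bp


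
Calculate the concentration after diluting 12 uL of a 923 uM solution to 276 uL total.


C2 = C1 * V1 / V2
C2 = 923 * 12 / 276
C2 = 40.1304 uM

40.1304 uM


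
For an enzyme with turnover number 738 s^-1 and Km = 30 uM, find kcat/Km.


Catalytic efficiency = kcat / Km
= 738 / 30
= 24.6 uM^-1*s^-1

24.6 uM^-1*s^-1


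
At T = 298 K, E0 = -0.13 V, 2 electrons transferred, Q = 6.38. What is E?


E = E0 - (RT/nF) * ln(Q)
E = -0.13 - (8.314 * 298 / (2 * 96485)) * ln(6.38)
E = -0.1538 V

-0.1538 V


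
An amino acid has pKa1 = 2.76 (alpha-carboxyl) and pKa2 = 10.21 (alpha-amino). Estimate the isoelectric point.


pI = (pKa1 + pKa2) / 2
pI = (2.76 + 10.21) / 2
pI = 6.485

6.485


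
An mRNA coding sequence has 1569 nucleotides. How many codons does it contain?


codons = nucleotides / 3
codons = 1569 / 3 = 523

523


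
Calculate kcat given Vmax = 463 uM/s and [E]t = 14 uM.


kcat = Vmax / [E]t
kcat = 463 / 14
kcat = 33.0714 s^-1

33.0714 s^-1


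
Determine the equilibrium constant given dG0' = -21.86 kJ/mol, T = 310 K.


Keq = exp(-dG0 * 1000 / (R * T))
Keq = exp(-(-21.86) * 1000 / (8.314 * 310))
Keq = 4825.2259

4825.2259


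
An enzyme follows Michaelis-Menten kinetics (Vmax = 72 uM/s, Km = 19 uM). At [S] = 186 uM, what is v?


v = Vmax * [S] / (Km + [S])
v = 72 * 186 / (19 + 186)
v = 65.3268 uM/s

65.3268 uM/s


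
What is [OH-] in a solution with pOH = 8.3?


[OH-] = 10^(-pOH)
[OH-] = 10^(-8.3)
[OH-] = 5.012e-09 M

5.012e-09 M


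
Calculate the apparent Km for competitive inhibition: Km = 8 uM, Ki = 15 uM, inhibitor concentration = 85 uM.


Km_app = Km * (1 + [I]/Ki)
Km_app = 8 * (1 + 85/15)
Km_app = 53.3333 uM

53.3333 uM


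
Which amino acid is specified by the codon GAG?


Standard genetic code lookup.
Codon GAG -> Glu

Glu


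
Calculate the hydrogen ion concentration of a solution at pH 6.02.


[H+] = 10^(-pH)
[H+] = 10^(-6.02)
[H+] = 9.550e-07 M

9.550e-07 M


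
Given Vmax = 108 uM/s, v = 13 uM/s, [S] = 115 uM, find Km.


Km = [S] * (Vmax - v) / v
Km = 115 * (108 - 13) / 13
Km = 840.3846 uM

840.3846 uM


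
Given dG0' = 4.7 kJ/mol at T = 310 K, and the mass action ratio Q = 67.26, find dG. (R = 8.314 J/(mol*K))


dG = dG0' + RT * ln(Q) / 1000
dG = 4.7 + 8.314 * 310 * ln(67.26) / 1000
dG = 15.5469 kJ/mol

15.5469 kJ/mol


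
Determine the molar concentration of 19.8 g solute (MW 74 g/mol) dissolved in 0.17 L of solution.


C = (mass / MW) / volume
C = (19.8 / 74) / 0.17
C = 1.5739 M

1.5739 M


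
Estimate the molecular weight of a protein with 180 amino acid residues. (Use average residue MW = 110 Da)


MW = n_residues * 110 Da
MW = 180 * 110
MW = 19800 Da

19800 Da


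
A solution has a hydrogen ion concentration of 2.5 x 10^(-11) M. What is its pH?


pH = -log10([H+])
pH = -log10(2.5 x 10^(-11))
pH = 10.6021

10.6021


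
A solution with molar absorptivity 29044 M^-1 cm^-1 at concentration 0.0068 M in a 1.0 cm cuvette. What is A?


A = epsilon * c * l
A = 29044 * 0.0068 * 1.0
A = 197.4992

197.4992


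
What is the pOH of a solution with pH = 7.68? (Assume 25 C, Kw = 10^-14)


pOH = 14 - pH
pOH = 14 - 7.68
pOH = 6.32

6.32


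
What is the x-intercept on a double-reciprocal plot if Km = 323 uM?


x-intercept = -1/Km
= -1/323
= -0.0031 1/uM

-0.0031 1/uM


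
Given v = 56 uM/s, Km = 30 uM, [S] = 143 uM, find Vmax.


Vmax = v * (Km + [S]) / [S]
Vmax = 56 * (30 + 143) / 143
Vmax = 67.7483 uM/s

67.7483 uM/s


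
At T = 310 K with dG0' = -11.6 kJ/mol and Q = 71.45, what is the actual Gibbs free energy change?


dG = dG0' + RT * ln(Q) / 1000
dG = -11.6 + 8.314 * 310 * ln(71.45) / 1000
dG = -0.5973 kJ/mol

-0.5973 kJ/mol


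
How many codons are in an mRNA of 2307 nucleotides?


codons = nucleotides / 3
codons = 2307 / 3 = 769

769


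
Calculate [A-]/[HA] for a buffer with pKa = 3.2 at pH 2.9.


[A-]/[HA] = 10^(pH - pKa)
= 10^(2.9 - 3.2)
= 0.5012

0.5012


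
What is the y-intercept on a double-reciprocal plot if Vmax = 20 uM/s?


y-intercept = 1/Vmax
= 1/20
= 0.05 s/uM

0.05 s/uM


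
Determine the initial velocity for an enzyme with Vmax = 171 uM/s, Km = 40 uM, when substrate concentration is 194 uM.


v = Vmax * [S] / (Km + [S])
v = 171 * 194 / (40 + 194)
v = 141.7692 uM/s

141.7692 uM/s


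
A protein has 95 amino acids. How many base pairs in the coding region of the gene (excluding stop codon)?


Each amino acid = 1 codon = 3 bp
bp = 95 * 3 = 285 bp

285 bp


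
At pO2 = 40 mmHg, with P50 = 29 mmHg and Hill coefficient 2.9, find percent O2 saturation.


Y = pO2^n / (P50^n + pO2^n)
Y = 40^2.9 / (29^2.9 + 40^2.9)
Y = 71.76%

71.76%


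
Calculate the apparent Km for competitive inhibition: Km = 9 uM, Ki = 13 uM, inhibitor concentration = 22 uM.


Km_app = Km * (1 + [I]/Ki)
Km_app = 9 * (1 + 22/13)
Km_app = 24.2308 uM

24.2308 uM


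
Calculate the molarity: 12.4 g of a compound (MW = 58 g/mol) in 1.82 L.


C = (mass / MW) / volume
C = (12.4 / 58) / 1.82
C = 0.1175 M

0.1175 M


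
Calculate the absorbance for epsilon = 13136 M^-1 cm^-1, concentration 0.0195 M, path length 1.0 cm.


A = epsilon * c * l
A = 13136 * 0.0195 * 1.0
A = 256.152

256.152


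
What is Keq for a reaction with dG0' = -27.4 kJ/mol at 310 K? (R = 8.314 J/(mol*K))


Keq = exp(-dG0 * 1000 / (R * T))
Keq = exp(-(-27.4) * 1000 / (8.314 * 310))
Keq = 41403.2973

41403.2973


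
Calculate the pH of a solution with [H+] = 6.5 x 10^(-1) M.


pH = -log10([H+])
pH = -log10(6.5 x 10^(-1))
pH = 0.1871

0.1871


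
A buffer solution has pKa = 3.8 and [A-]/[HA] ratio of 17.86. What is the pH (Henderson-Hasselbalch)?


pH = pKa + log10([A-]/[HA])
pH = 3.8 + log10(17.86)
pH = 5.0519

5.0519


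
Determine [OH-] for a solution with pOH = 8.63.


[OH-] = 10^(-pOH)
[OH-] = 10^(-8.63)
[OH-] = 2.344e-09 M

2.344e-09 M


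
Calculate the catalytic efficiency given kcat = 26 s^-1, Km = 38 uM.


Catalytic efficiency = kcat / Km
= 26 / 38
= 0.6842 uM^-1*s^-1

0.6842 uM^-1*s^-1


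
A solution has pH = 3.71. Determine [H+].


[H+] = 10^(-pH)
[H+] = 10^(-3.71)
[H+] = 1.950e-04 M

1.950e-04 M


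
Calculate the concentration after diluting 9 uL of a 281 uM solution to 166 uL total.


C2 = C1 * V1 / V2
C2 = 281 * 9 / 166
C2 = 15.2349 uM

15.2349 uM


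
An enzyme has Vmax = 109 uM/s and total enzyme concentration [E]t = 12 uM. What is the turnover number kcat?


kcat = Vmax / [E]t
kcat = 109 / 12
kcat = 9.0833 s^-1

9.0833 s^-1


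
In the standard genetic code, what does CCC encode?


Standard genetic code lookup.
Codon CCC -> Pro

Pro


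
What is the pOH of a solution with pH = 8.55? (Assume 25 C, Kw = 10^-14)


pOH = 14 - pH
pOH = 14 - 8.55
pOH = 5.45

5.45


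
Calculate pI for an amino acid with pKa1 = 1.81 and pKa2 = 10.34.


pI = (pKa1 + pKa2) / 2
pI = (1.81 + 10.34) / 2
pI = 6.075

6.075


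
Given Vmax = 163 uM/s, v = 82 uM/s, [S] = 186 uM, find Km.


Km = [S] * (Vmax - v) / v
Km = 186 * (163 - 82) / 82
Km = 183.7317 uM

183.7317 uM


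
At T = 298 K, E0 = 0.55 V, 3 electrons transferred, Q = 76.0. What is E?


E = E0 - (RT/nF) * ln(Q)
E = 0.55 - (8.314 * 298 / (3 * 96485)) * ln(76.0)
E = 0.5129 V

0.5129 V


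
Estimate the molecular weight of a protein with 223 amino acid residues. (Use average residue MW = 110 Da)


MW = n_residues * 110 Da
MW = 223 * 110
MW = 24530 Da

24530 Da


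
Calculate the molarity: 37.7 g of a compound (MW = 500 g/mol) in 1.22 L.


C = (mass / MW) / volume
C = (37.7 / 500) / 1.22
C = 0.0618 M

0.0618 M


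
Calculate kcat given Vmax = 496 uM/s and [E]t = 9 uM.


kcat = Vmax / [E]t
kcat = 496 / 9
kcat = 55.1111 s^-1

55.1111 s^-1


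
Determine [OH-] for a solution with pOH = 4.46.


[OH-] = 10^(-pOH)
[OH-] = 10^(-4.46)
[OH-] = 3.467e-05 M

3.467e-05 M


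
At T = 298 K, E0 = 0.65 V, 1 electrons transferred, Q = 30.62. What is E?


E = E0 - (RT/nF) * ln(Q)
E = 0.65 - (8.314 * 298 / (1 * 96485)) * ln(30.62)
E = 0.5621 V

0.5621 V


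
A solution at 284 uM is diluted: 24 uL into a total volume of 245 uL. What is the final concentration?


C2 = C1 * V1 / V2
C2 = 284 * 24 / 245
C2 = 27.8204 uM

27.8204 uM


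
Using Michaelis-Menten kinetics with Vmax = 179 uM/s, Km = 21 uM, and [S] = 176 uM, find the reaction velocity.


v = Vmax * [S] / (Km + [S])
v = 179 * 176 / (21 + 176)
v = 159.9188 uM/s

159.9188 uM/s


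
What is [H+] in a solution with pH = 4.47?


[H+] = 10^(-pH)
[H+] = 10^(-4.47)
[H+] = 3.388e-05 M

3.388e-05 M


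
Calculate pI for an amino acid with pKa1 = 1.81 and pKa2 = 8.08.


pI = (pKa1 + pKa2) / 2
pI = (1.81 + 8.08) / 2
pI = 4.945

4.945


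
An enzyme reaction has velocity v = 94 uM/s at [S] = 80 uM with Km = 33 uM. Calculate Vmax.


Vmax = v * (Km + [S]) / [S]
Vmax = 94 * (33 + 80) / 80
Vmax = 132.775 uM/s

132.775 uM/s


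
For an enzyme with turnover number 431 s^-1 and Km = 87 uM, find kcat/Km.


Catalytic efficiency = kcat / Km
= 431 / 87
= 4.954 uM^-1*s^-1

4.954 uM^-1*s^-1


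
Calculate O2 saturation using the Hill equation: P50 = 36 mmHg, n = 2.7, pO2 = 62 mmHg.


Y = pO2^n / (P50^n + pO2^n)
Y = 62^2.7 / (36^2.7 + 62^2.7)
Y = 81.27%

81.27%


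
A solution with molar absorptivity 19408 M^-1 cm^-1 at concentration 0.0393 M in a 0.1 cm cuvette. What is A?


A = epsilon * c * l
A = 19408 * 0.0393 * 0.1
A = 76.2734

76.2734


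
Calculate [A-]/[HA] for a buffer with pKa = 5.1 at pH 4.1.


[A-]/[HA] = 10^(pH - pKa)
= 10^(4.1 - 5.1)
= 0.1

0.1


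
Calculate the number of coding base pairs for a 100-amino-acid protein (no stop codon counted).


Each amino acid = 1 codon = 3 bp
bp = 100 * 3 = 300 bp

300 bp


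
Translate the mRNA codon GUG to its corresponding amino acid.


Standard genetic code lookup.
Codon GUG -> Val

Val


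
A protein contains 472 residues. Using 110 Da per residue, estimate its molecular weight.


MW = n_residues * 110 Da
MW = 472 * 110
MW = 51920 Da

51920 Da


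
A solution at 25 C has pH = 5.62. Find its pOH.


pOH = 14 - pH
pOH = 14 - 5.62
pOH = 8.38

8.38


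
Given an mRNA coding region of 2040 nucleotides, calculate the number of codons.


codons = nucleotides / 3
codons = 2040 / 3 = 680

680


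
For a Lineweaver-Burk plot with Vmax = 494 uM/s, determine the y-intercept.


y-intercept = 1/Vmax
= 1/494
= 0.002 s/uM

0.002 s/uM


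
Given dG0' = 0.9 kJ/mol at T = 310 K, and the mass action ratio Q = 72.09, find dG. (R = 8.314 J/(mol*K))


dG = dG0' + RT * ln(Q) / 1000
dG = 0.9 + 8.314 * 310 * ln(72.09) / 1000
dG = 11.9256 kJ/mol

11.9256 kJ/mol


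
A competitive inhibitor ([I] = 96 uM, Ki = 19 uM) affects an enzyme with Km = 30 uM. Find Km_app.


Km_app = Km * (1 + [I]/Ki)
Km_app = 30 * (1 + 96/19)
Km_app = 181.5789 uM

181.5789 uM


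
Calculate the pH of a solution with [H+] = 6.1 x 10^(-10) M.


pH = -log10([H+])
pH = -log10(6.1 x 10^(-10))
pH = 9.2147

9.2147


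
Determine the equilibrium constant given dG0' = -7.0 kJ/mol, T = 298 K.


Keq = exp(-dG0 * 1000 / (R * T))
Keq = exp(-(-7.0) * 1000 / (8.314 * 298))
Keq = 16.8668

16.8668


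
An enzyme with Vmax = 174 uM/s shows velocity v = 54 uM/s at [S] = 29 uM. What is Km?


Km = [S] * (Vmax - v) / v
Km = 29 * (174 - 54) / 54
Km = 64.4444 uM

64.4444 uM


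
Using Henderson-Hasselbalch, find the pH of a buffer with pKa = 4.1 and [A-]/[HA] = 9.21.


pH = pKa + log10([A-]/[HA])
pH = 4.1 + log10(9.21)
pH = 5.0643

5.0643


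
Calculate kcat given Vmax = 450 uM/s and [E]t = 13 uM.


kcat = Vmax / [E]t
kcat = 450 / 13
kcat = 34.6154 s^-1

34.6154 s^-1


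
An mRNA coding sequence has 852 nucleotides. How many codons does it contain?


codons = nucleotides / 3
codons = 852 / 3 = 284

284


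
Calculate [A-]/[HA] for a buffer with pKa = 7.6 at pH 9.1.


[A-]/[HA] = 10^(pH - pKa)
= 10^(9.1 - 7.6)
= 31.6228

31.6228


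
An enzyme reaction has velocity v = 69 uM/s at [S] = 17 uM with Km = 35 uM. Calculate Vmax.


Vmax = v * (Km + [S]) / [S]
Vmax = 69 * (35 + 17) / 17
Vmax = 211.0588 uM/s

211.0588 uM/s


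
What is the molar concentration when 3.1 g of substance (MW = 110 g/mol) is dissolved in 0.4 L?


C = (mass / MW) / volume
C = (3.1 / 110) / 0.4
C = 0.0705 M

0.0705 M


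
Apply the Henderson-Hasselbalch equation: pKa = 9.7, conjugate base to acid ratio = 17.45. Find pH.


pH = pKa + log10([A-]/[HA])
pH = 9.7 + log10(17.45)
pH = 10.9418

10.9418


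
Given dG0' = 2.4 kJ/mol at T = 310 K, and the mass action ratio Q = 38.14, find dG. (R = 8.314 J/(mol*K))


dG = dG0' + RT * ln(Q) / 1000
dG = 2.4 + 8.314 * 310 * ln(38.14) / 1000
dG = 11.7848 kJ/mol

11.7848 kJ/mol


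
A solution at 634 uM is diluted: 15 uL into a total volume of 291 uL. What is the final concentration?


C2 = C1 * V1 / V2
C2 = 634 * 15 / 291
C2 = 32.6804 uM

32.6804 uM


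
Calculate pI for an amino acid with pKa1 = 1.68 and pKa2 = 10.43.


pI = (pKa1 + pKa2) / 2
pI = (1.68 + 10.43) / 2
pI = 6.055

6.055


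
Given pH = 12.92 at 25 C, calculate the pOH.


pOH = 14 - pH
pOH = 14 - 12.92
pOH = 1.08

1.08


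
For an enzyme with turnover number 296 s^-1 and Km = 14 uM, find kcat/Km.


Catalytic efficiency = kcat / Km
= 296 / 14
= 21.1429 uM^-1*s^-1

21.1429 uM^-1*s^-1


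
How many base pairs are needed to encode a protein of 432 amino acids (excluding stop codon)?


Each amino acid = 1 codon = 3 bp
bp = 432 * 3 = 1296 bp

1296 bp


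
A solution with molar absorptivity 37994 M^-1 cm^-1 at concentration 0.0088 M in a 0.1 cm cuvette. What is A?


A = epsilon * c * l
A = 37994 * 0.0088 * 0.1
A = 33.4347

33.4347


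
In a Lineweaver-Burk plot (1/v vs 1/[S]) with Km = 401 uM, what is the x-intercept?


x-intercept = -1/Km
= -1/401
= -0.0025 1/uM

-0.0025 1/uM


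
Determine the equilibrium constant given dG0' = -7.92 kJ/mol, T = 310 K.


Keq = exp(-dG0 * 1000 / (R * T))
Keq = exp(-(-7.92) * 1000 / (8.314 * 310))
Keq = 21.6052

21.6052


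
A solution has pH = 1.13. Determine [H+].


[H+] = 10^(-pH)
[H+] = 10^(-1.13)
[H+] = 0.0741 M

0.0741 M


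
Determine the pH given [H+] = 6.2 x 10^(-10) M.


pH = -log10([H+])
pH = -log10(6.2 x 10^(-10))
pH = 9.2076

9.2076


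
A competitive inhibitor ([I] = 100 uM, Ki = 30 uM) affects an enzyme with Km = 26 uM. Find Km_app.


Km_app = Km * (1 + [I]/Ki)
Km_app = 26 * (1 + 100/30)
Km_app = 112.6667 uM

112.6667 uM


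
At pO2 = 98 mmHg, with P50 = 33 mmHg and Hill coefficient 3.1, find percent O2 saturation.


Y = pO2^n / (P50^n + pO2^n)
Y = 98^3.1 / (33^3.1 + 98^3.1)
Y = 96.69%

96.69%


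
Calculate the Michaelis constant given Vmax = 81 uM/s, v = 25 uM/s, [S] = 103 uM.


Km = [S] * (Vmax - v) / v
Km = 103 * (81 - 25) / 25
Km = 230.72 uM

230.72 uM


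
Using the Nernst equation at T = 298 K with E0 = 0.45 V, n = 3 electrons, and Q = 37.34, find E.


E = E0 - (RT/nF) * ln(Q)
E = 0.45 - (8.314 * 298 / (3 * 96485)) * ln(37.34)
E = 0.419 V

0.419 V


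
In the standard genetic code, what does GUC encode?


Standard genetic code lookup.
Codon GUC -> Val

Val


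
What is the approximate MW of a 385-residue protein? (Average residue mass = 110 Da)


MW = n_residues * 110 Da
MW = 385 * 110
MW = 42350 Da

42350 Da


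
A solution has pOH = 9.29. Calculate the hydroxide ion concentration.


[OH-] = 10^(-pOH)
[OH-] = 10^(-9.29)
[OH-] = 5.129e-10 M

5.129e-10 M


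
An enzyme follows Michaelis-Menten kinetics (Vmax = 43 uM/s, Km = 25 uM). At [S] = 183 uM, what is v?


v = Vmax * [S] / (Km + [S])
v = 43 * 183 / (25 + 183)
v = 37.8317 uM/s

37.8317 uM/s


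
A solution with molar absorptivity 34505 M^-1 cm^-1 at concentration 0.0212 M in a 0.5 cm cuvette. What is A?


A = epsilon * c * l
A = 34505 * 0.0212 * 0.5
A = 365.753

365.753


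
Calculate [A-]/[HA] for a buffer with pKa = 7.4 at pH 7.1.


[A-]/[HA] = 10^(pH - pKa)
= 10^(7.1 - 7.4)
= 0.5012

0.5012


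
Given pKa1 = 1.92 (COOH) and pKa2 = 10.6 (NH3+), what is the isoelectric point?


pI = (pKa1 + pKa2) / 2
pI = (1.92 + 10.6) / 2
pI = 6.26

6.26


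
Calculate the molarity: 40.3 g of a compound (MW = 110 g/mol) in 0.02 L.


C = (mass / MW) / volume
C = (40.3 / 110) / 0.02
C = 18.3182 M

18.3182 M
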